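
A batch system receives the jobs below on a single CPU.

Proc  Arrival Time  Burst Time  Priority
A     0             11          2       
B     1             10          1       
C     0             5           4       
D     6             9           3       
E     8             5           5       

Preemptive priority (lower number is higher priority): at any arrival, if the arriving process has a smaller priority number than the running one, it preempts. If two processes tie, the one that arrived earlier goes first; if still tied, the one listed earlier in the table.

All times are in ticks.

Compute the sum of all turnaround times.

Gantt: | A 0-1 | B 1-11 | A 11-21 | D 21-30 | C 30-35 | E 35-40 |
Completion: A=21  B=11  C=35  D=30  E=40
Turnaround (C−A): A=21  B=10  C=35  D=24  E=32
Turnaround = completion − arrival: A=21, B=10, C=35, D=24, E=32
Total turnaround = 21 + 10 + 35 + 24 + 32 = 122

122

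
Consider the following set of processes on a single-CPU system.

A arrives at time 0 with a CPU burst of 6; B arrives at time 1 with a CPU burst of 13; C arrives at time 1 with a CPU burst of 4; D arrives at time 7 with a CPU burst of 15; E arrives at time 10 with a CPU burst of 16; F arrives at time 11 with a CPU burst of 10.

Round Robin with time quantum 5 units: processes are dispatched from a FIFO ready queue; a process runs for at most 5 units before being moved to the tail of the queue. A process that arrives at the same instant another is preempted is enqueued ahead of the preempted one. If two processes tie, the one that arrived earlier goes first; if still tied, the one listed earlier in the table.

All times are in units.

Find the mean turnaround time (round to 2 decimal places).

37.00

Timeline: | A 0-5 | B 5-10 | C 10-14 | A 14-15 | D 15-20 | E 20-25 | B 25-30 | F 30-35 | D 35-40 | E 40-45 | B 45-48 | F 48-53 | D 53-58 | E 58-64 |
Completion: A=15  B=48  C=14  D=58  E=64  F=53
Turnaround times: A=15, B=47, C=13, D=51, E=54, F=42
Average turnaround = (15+47+13+51+54+42) / 6 = 222/6 = 37.00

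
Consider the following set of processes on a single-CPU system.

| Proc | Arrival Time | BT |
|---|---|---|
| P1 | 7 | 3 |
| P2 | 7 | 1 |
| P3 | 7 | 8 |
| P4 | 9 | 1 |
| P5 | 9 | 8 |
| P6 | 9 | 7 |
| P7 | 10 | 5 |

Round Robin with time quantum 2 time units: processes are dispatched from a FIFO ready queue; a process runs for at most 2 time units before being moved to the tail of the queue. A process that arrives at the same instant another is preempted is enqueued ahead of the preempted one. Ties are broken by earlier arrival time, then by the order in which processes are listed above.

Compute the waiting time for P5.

22

Gantt: | idle 0-7 | P1 7-9 | P2 9-10 | P3 10-12 | P4 12-13 | P5 13-15 | P6 15-17 | P1 17-18 | P7 18-20 | P3 20-22 | P5 22-24 | P6 24-26 | P7 26-28 | P3 28-30 | P5 30-32 | P6 32-34 | P7 34-35 | P3 35-37 | P5 37-39 | P6 39-40 |
Completion: P1=18  P2=10  P3=37  P4=13  P5=39  P6=40  P7=35
Turnaround (C−A): P1=11  P2=3  P3=30  P4=4  P5=30  P6=31  P7=25
Waiting(P5) = turnaround − burst = 30 − 8 = 22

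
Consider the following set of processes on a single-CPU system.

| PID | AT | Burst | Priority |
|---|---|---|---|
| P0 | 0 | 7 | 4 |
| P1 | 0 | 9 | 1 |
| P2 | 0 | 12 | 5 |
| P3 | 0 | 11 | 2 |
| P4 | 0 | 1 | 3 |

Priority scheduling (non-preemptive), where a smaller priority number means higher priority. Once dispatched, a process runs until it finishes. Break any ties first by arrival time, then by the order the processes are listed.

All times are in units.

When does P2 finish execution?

40

Timeline: | P1 0-9 | P3 9-20 | P4 20-21 | P0 21-28 | P2 28-40 |
Completion: P0=28  P1=9  P2=40  P3=20  P4=21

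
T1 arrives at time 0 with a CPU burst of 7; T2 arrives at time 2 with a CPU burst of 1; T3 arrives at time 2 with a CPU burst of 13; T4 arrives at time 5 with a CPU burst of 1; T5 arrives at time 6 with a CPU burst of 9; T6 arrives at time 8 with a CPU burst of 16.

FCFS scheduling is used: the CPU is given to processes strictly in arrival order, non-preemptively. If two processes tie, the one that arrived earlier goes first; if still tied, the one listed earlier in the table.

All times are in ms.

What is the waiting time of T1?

Timeline: | T1 0-7 | T2 7-8 | T3 8-21 | T4 21-22 | T5 22-31 | T6 31-47 |
Completion: T1=7  T2=8  T3=21  T4=22  T5=31  T6=47
Turnaround (C−A): T1=7  T2=6  T3=19  T4=17  T5=25  T6=39
Waiting(T1) = turnaround − burst = 7 − 7 = 0

0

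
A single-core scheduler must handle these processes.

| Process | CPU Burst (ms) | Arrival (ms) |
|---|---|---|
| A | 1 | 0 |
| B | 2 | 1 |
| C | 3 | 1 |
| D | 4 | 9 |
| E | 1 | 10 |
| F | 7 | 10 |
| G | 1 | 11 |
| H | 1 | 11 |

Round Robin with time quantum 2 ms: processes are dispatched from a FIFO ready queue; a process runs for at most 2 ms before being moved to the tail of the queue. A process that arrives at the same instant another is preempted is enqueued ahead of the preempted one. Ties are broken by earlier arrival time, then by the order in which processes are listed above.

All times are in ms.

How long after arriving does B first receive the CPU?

Timeline: | A 0-1 | B 1-3 | C 3-6 | idle 6-9 | D 9-11 | E 11-12 | F 12-14 | G 14-15 | H 15-16 | D 16-18 | F 18-23 |
Completion: A=1  B=3  C=6  D=18  E=12  F=23  G=15  H=16
Turnaround (C−A): A=1  B=2  C=5  D=9  E=2  F=13  G=4  H=5
Response(B) = first start − arrival = 1 − 1 = 0

0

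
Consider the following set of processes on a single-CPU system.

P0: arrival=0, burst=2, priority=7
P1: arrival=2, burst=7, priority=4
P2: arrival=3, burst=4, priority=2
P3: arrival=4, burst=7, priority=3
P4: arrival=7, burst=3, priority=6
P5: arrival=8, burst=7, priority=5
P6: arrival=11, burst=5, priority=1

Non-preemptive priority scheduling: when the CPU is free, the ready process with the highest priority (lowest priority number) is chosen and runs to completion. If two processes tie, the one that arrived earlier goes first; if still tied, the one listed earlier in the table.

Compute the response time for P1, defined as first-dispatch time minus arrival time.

Schedule: | P0 0-2 | P1 2-9 | P2 9-13 | P6 13-18 | P3 18-25 | P5 25-32 | P4 32-35 |
Completion: P0=2  P1=9  P2=13  P3=25  P4=35  P5=32  P6=18
Turnaround (C−A): P0=2  P1=7  P2=10  P3=21  P4=28  P5=24  P6=7
Response(P1) = first start − arrival = 2 − 2 = 0

0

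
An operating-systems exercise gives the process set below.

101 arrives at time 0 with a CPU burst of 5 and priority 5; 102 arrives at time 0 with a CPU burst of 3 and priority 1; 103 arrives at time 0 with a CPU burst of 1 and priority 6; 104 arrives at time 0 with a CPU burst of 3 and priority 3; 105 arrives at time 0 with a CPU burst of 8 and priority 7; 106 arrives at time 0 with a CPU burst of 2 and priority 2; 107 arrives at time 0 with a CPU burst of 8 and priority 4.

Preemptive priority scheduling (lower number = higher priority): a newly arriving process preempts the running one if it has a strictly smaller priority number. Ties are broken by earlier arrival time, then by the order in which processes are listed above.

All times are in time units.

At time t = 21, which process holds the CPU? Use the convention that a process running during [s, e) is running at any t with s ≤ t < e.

103

Schedule: | 102 0-3 | 106 3-5 | 104 5-8 | 107 8-16 | 101 16-21 | 103 21-22 | 105 22-30 |
Completion: 101=21  102=3  103=22  104=8  105=30  106=5  107=16
Turnaround (C−A): 101=21  102=3  103=22  104=8  105=30  106=5  107=16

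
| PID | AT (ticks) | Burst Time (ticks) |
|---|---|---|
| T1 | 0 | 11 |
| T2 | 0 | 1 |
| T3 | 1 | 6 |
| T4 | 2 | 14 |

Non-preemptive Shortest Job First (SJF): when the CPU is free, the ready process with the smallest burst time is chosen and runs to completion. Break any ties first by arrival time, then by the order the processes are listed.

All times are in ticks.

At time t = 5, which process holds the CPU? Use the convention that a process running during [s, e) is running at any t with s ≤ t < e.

T3

Schedule: | T2 0-1 | T3 1-7 | T1 7-18 | T4 18-32 |
Completion: T1=18  T2=1  T3=7  T4=32
Turnaround (C−A): T1=18  T2=1  T3=6  T4=30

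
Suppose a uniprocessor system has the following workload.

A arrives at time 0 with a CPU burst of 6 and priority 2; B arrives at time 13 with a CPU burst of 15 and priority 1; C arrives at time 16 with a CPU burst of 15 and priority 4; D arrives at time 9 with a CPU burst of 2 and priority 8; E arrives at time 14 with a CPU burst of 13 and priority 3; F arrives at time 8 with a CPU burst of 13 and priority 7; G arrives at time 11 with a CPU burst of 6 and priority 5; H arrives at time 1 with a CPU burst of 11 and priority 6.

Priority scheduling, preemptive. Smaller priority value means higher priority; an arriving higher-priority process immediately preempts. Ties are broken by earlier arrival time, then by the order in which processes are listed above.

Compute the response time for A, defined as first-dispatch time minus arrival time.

0

Timeline: | A 0-6 | H 6-11 | G 11-13 | B 13-28 | E 28-41 | C 41-56 | G 56-60 | H 60-66 | F 66-79 | D 79-81 |
Completion: A=6  B=28  C=56  D=81  E=41  F=79  G=60  H=66
Turnaround (C−A): A=6  B=15  C=40  D=72  E=27  F=71  G=49  H=65
Response(A) = first start − arrival = 0 − 0 = 0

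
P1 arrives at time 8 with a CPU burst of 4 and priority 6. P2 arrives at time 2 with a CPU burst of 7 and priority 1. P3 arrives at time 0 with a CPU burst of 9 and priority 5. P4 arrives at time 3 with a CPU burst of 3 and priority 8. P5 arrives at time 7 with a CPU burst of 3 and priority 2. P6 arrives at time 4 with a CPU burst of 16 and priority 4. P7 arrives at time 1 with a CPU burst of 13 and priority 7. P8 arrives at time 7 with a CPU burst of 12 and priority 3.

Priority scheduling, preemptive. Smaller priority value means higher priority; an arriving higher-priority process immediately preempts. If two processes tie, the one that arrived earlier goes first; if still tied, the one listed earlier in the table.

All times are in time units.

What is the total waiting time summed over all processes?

Timeline: | P3 0-2 | P2 2-9 | P5 9-12 | P8 12-24 | P6 24-40 | P3 40-47 | P1 47-51 | P7 51-64 | P4 64-67 |
Completion: P1=51  P2=9  P3=47  P4=67  P5=12  P6=40  P7=64  P8=24
Turnaround (C−A): P1=43  P2=7  P3=47  P4=64  P5=5  P6=36  P7=63  P8=17
Waiting = turnaround − burst: P1=39, P2=0, P3=38, P4=61, P5=2, P6=20, P7=50, P8=5
Total waiting = 39 + 0 + 38 + 61 + 2 + 20 + 50 + 5 = 215

215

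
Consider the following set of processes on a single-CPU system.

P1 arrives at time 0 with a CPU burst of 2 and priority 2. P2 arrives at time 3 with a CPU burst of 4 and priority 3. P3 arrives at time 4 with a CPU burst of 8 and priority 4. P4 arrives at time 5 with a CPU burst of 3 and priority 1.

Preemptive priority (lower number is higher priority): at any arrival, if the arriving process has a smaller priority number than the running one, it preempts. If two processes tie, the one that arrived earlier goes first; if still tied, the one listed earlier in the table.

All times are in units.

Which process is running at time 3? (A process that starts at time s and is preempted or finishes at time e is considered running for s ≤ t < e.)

P2

Gantt: | P1 0-2 | idle 2-3 | P2 3-5 | P4 5-8 | P2 8-10 | P3 10-18 |
Completion: P1=2  P2=10  P3=18  P4=8
Turnaround (C−A): P1=2  P2=7  P3=14  P4=3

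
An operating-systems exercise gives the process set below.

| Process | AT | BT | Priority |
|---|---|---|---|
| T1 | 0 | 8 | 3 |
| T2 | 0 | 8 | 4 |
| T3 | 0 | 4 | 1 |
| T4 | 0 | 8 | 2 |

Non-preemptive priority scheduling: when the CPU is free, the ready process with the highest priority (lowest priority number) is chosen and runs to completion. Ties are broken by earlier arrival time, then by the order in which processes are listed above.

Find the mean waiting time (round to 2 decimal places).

Gantt: | T3 0-4 | T4 4-12 | T1 12-20 | T2 20-28 |
Completion: T1=20  T2=28  T3=4  T4=12
Waiting times: T1=12, T2=20, T3=0, T4=4
Average waiting = (12+20+0+4) / 4 = 36/4 = 9.00

9.00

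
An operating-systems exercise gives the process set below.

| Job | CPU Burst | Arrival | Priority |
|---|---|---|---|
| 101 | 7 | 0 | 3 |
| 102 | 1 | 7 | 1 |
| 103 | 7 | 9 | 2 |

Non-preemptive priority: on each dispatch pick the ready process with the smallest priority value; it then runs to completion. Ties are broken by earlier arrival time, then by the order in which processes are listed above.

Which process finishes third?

Timeline: | 101 0-7 | 102 7-8 | idle 8-9 | 103 9-16 |
Completion: 101=7  102=8  103=16
Turnaround (C−A): 101=7  102=1  103=7
Finish order: 101 → 102 → 103

103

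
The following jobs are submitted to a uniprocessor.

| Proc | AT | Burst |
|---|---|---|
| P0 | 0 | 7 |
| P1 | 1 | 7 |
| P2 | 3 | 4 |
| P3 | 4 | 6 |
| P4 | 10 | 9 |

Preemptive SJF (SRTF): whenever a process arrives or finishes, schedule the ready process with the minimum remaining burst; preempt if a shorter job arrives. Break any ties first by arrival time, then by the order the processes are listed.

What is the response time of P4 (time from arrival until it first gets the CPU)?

14

Timeline: | P0 0-7 | P2 7-11 | P3 11-17 | P1 17-24 | P4 24-33 |
Completion: P0=7  P1=24  P2=11  P3=17  P4=33
Response(P4) = first start − arrival = 24 − 10 = 14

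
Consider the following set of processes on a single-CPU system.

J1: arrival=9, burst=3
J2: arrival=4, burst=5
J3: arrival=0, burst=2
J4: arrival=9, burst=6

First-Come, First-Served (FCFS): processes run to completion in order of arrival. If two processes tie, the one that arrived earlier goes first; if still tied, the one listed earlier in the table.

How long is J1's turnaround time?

3

Schedule: | J3 0-2 | idle 2-4 | J2 4-9 | J1 9-12 | J4 12-18 |
Completion: J1=12  J2=9  J3=2  J4=18
Turnaround (C−A): J1=3  J2=5  J3=2  J4=9
Turnaround(J1) = completion − arrival = 12 − 9 = 3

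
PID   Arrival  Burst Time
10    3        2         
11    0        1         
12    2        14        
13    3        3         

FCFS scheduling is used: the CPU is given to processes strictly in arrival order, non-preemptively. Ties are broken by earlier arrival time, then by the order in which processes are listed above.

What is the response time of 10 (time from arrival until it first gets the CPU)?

Timeline: | 11 0-1 | idle 1-2 | 12 2-16 | 10 16-18 | 13 18-21 |
Completion: 10=18  11=1  12=16  13=21
Turnaround (C−A): 10=15  11=1  12=14  13=18
Response(10) = first start − arrival = 16 − 3 = 13

13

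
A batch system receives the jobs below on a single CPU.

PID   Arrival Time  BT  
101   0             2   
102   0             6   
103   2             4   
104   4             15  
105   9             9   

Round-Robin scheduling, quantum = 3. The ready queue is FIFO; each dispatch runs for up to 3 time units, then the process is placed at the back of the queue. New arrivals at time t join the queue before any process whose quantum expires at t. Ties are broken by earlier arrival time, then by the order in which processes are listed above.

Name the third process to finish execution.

103

Gantt: | 101 0-2 | 102 2-5 | 103 5-8 | 104 8-11 | 102 11-14 | 103 14-15 | 105 15-18 | 104 18-21 | 105 21-24 | 104 24-27 | 105 27-30 | 104 30-36 |
Completion: 101=2  102=14  103=15  104=36  105=30
Finish order: 101 → 102 → 103 → 105 → 104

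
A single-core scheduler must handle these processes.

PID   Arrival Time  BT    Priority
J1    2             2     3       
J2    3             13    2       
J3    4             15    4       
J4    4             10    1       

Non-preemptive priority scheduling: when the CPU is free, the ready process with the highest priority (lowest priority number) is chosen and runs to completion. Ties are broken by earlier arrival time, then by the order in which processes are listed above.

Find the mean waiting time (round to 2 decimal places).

Gantt: | idle 0-2 | J1 2-4 | J4 4-14 | J2 14-27 | J3 27-42 |
Completion: J1=4  J2=27  J3=42  J4=14
Waiting times: J1=0, J2=11, J3=23, J4=0
Average waiting = (0+11+23+0) / 4 = 34/4 = 8.50

8.50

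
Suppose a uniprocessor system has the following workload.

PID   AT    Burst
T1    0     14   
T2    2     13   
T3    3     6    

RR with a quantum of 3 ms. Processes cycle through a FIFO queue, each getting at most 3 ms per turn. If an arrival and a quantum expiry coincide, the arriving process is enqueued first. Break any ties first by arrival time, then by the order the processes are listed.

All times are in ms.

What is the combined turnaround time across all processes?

Gantt: | T1 0-3 | T2 3-6 | T3 6-9 | T1 9-12 | T2 12-15 | T3 15-18 | T1 18-21 | T2 21-24 | T1 24-27 | T2 27-30 | T1 30-32 | T2 32-33 |
Completion: T1=32  T2=33  T3=18
Turnaround (C−A): T1=32  T2=31  T3=15
Turnaround = completion − arrival: T1=32, T2=31, T3=15
Total turnaround = 32 + 31 + 15 = 78

78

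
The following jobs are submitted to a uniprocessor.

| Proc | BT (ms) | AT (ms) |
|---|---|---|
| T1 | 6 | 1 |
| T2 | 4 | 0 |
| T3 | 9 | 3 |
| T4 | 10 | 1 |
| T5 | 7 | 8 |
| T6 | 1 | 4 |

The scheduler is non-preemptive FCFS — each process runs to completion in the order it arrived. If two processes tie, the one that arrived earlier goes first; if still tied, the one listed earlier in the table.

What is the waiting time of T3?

Timeline: | T2 0-4 | T1 4-10 | T4 10-20 | T3 20-29 | T6 29-30 | T5 30-37 |
Completion: T1=10  T2=4  T3=29  T4=20  T5=37  T6=30
Turnaround (C−A): T1=9  T2=4  T3=26  T4=19  T5=29  T6=26
Waiting(T3) = turnaround − burst = 26 − 9 = 17

17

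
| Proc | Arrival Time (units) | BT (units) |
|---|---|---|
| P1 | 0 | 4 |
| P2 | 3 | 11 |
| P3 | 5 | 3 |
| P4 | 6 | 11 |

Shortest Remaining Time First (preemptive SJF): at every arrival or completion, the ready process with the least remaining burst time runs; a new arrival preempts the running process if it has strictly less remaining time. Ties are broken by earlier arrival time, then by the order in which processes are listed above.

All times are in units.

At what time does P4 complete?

29

Timeline: | P1 0-4 | P2 4-5 | P3 5-8 | P2 8-18 | P4 18-29 |
Completion: P1=4  P2=18  P3=8  P4=29
Turnaround (C−A): P1=4  P2=15  P3=3  P4=23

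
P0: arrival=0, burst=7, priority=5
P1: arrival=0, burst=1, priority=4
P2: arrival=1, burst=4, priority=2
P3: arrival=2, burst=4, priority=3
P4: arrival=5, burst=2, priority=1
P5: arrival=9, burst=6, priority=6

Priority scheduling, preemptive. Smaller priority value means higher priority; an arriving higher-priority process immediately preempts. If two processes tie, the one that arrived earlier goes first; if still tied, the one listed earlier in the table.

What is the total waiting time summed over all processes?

25

Gantt: | P1 0-1 | P2 1-5 | P4 5-7 | P3 7-11 | P0 11-18 | P5 18-24 |
Completion: P0=18  P1=1  P2=5  P3=11  P4=7  P5=24
Waiting = turnaround − burst: P0=11, P1=0, P2=0, P3=5, P4=0, P5=9
Total waiting = 11 + 0 + 0 + 5 + 0 + 9 = 25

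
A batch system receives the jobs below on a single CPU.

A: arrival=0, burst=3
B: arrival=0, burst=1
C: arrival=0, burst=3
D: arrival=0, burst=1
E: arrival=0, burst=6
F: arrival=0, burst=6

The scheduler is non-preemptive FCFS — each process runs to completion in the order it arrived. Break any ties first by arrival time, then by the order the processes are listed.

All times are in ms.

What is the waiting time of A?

0

Schedule: | A 0-3 | B 3-4 | C 4-7 | D 7-8 | E 8-14 | F 14-20 |
Completion: A=3  B=4  C=7  D=8  E=14  F=20
Turnaround (C−A): A=3  B=4  C=7  D=8  E=14  F=20
Waiting(A) = turnaround − burst = 3 − 3 = 0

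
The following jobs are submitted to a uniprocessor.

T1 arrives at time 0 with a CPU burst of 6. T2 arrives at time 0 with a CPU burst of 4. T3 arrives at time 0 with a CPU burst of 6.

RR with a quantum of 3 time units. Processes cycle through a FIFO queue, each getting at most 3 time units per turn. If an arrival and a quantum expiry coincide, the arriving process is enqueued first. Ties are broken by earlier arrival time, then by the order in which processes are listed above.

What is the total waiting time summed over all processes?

Schedule: | T1 0-3 | T2 3-6 | T3 6-9 | T1 9-12 | T2 12-13 | T3 13-16 |
Completion: T1=12  T2=13  T3=16
Turnaround (C−A): T1=12  T2=13  T3=16
Waiting = turnaround − burst: T1=6, T2=9, T3=10
Total waiting = 6 + 9 + 10 = 25

25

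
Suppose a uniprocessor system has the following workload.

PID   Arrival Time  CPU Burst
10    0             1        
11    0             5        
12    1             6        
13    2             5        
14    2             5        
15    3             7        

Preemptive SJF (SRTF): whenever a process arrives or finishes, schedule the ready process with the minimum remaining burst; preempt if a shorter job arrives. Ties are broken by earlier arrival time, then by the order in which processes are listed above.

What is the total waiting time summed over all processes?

48

Timeline: | 10 0-1 | 11 1-6 | 13 6-11 | 14 11-16 | 12 16-22 | 15 22-29 |
Completion: 10=1  11=6  12=22  13=11  14=16  15=29
Waiting = turnaround − burst: 10=0, 11=1, 12=15, 13=4, 14=9, 15=19
Total waiting = 0 + 1 + 15 + 4 + 9 + 19 = 48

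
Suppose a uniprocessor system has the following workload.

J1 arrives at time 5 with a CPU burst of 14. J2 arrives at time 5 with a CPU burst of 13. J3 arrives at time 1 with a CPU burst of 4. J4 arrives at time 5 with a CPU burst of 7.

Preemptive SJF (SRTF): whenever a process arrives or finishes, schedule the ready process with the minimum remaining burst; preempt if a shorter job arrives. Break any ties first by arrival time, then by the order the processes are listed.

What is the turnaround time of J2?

Schedule: | idle 0-1 | J3 1-5 | J4 5-12 | J2 12-25 | J1 25-39 |
Completion: J1=39  J2=25  J3=5  J4=12
Turnaround (C−A): J1=34  J2=20  J3=4  J4=7
Turnaround(J2) = completion − arrival = 25 − 5 = 20

20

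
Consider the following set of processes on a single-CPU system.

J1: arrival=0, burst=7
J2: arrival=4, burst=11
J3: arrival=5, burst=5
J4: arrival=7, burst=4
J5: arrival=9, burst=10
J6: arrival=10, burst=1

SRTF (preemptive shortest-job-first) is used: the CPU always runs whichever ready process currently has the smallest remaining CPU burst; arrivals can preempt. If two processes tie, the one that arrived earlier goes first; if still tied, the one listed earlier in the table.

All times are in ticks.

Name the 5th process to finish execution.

J5

Gantt: | J1 0-7 | J4 7-11 | J6 11-12 | J3 12-17 | J5 17-27 | J2 27-38 |
Completion: J1=7  J2=38  J3=17  J4=11  J5=27  J6=12
Turnaround (C−A): J1=7  J2=34  J3=12  J4=4  J5=18  J6=2
Finish order: J1 → J4 → J6 → J3 → J5 → J2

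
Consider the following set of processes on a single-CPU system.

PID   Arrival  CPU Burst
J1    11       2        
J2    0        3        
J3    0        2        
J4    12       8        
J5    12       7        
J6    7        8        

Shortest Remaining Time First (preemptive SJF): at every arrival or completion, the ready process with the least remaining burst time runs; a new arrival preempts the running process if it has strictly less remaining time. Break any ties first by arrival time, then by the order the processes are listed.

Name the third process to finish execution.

J1

Timeline: | J3 0-2 | J2 2-5 | idle 5-7 | J6 7-11 | J1 11-13 | J6 13-17 | J5 17-24 | J4 24-32 |
Completion: J1=13  J2=5  J3=2  J4=32  J5=24  J6=17
Turnaround (C−A): J1=2  J2=5  J3=2  J4=20  J5=12  J6=10
Finish order: J3 → J2 → J1 → J6 → J5 → J4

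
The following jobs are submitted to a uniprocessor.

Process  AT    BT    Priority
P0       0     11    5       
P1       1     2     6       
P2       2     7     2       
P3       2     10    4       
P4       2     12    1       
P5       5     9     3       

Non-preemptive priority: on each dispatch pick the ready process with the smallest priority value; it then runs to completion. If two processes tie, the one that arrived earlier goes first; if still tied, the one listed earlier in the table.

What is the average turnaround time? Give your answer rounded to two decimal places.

31.83

Schedule: | P0 0-11 | P4 11-23 | P2 23-30 | P5 30-39 | P3 39-49 | P1 49-51 |
Completion: P0=11  P1=51  P2=30  P3=49  P4=23  P5=39
Turnaround (C−A): P0=11  P1=50  P2=28  P3=47  P4=21  P5=34
Turnaround times: P0=11, P1=50, P2=28, P3=47, P4=21, P5=34
Average turnaround = (11+50+28+47+21+34) / 6 = 191/6 = 31.83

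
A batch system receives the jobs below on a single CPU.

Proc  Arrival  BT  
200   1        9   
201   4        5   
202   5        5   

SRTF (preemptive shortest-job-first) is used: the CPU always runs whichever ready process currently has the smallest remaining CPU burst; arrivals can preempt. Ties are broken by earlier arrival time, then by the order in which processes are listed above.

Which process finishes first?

201

Schedule: | idle 0-1 | 200 1-4 | 201 4-9 | 202 9-14 | 200 14-20 |
Completion: 200=20  201=9  202=14
Turnaround (C−A): 200=19  201=5  202=9
Finish order: 201 → 202 → 200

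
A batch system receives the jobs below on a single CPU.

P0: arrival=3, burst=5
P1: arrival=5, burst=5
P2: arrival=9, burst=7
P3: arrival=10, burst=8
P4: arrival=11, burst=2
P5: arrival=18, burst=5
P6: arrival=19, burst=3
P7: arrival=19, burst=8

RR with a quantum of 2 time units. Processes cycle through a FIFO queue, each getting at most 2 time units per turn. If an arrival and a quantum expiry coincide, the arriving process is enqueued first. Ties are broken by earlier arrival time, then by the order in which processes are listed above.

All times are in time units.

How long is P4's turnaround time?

Timeline: | idle 0-3 | P0 3-5 | P1 5-7 | P0 7-9 | P1 9-11 | P2 11-13 | P0 13-14 | P3 14-16 | P4 16-18 | P1 18-19 | P2 19-21 | P3 21-23 | P5 23-25 | P6 25-27 | P7 27-29 | P2 29-31 | P3 31-33 | P5 33-35 | P6 35-36 | P7 36-38 | P2 38-39 | P3 39-41 | P5 41-42 | P7 42-46 |
Completion: P0=14  P1=19  P2=39  P3=41  P4=18  P5=42  P6=36  P7=46
Turnaround (C−A): P0=11  P1=14  P2=30  P3=31  P4=7  P5=24  P6=17  P7=27
Turnaround(P4) = completion − arrival = 18 − 11 = 7

7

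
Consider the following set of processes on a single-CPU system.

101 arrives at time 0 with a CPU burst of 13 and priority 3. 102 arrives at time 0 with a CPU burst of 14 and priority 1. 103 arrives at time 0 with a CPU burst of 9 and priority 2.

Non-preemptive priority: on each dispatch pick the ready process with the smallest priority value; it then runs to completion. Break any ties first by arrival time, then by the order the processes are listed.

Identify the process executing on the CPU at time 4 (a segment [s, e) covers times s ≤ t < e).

102

Schedule: | 102 0-14 | 103 14-23 | 101 23-36 |
Completion: 101=36  102=14  103=23
Turnaround (C−A): 101=36  102=14  103=23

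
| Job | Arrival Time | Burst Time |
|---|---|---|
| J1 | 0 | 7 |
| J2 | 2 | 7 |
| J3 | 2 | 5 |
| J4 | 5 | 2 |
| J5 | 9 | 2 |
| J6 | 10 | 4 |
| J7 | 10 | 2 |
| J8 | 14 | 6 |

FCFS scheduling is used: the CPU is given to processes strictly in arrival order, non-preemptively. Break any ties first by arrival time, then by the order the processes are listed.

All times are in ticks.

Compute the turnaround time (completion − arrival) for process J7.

19

Schedule: | J1 0-7 | J2 7-14 | J3 14-19 | J4 19-21 | J5 21-23 | J6 23-27 | J7 27-29 | J8 29-35 |
Completion: J1=7  J2=14  J3=19  J4=21  J5=23  J6=27  J7=29  J8=35
Turnaround (C−A): J1=7  J2=12  J3=17  J4=16  J5=14  J6=17  J7=19  J8=21
Turnaround(J7) = completion − arrival = 29 − 10 = 19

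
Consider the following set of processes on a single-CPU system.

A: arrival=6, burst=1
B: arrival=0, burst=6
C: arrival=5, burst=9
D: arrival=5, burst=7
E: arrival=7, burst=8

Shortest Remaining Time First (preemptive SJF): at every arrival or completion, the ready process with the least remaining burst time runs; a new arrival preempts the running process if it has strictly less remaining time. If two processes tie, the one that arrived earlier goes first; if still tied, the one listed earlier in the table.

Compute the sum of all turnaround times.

57

Schedule: | B 0-6 | A 6-7 | D 7-14 | E 14-22 | C 22-31 |
Completion: A=7  B=6  C=31  D=14  E=22
Turnaround (C−A): A=1  B=6  C=26  D=9  E=15
Turnaround = completion − arrival: A=1, B=6, C=26, D=9, E=15
Total turnaround = 1 + 6 + 26 + 9 + 15 = 57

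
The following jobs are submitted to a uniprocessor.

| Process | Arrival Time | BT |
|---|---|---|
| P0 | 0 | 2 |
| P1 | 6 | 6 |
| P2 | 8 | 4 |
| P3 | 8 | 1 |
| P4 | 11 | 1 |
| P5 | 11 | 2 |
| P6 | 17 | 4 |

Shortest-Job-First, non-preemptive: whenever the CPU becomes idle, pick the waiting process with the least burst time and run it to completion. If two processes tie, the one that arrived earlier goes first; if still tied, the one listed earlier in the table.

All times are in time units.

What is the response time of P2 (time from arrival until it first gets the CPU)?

8

Schedule: | P0 0-2 | idle 2-6 | P1 6-12 | P3 12-13 | P4 13-14 | P5 14-16 | P2 16-20 | P6 20-24 |
Completion: P0=2  P1=12  P2=20  P3=13  P4=14  P5=16  P6=24
Turnaround (C−A): P0=2  P1=6  P2=12  P3=5  P4=3  P5=5  P6=7
Response(P2) = first start − arrival = 16 − 8 = 8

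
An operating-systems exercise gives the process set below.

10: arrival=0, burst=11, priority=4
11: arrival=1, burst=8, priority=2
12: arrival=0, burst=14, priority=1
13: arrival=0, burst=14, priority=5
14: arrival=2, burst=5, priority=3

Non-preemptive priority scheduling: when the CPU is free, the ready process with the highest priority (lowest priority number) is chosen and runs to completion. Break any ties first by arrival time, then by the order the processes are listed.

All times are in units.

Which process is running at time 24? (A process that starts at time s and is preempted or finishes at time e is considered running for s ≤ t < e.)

Gantt: | 12 0-14 | 11 14-22 | 14 22-27 | 10 27-38 | 13 38-52 |
Completion: 10=38  11=22  12=14  13=52  14=27

14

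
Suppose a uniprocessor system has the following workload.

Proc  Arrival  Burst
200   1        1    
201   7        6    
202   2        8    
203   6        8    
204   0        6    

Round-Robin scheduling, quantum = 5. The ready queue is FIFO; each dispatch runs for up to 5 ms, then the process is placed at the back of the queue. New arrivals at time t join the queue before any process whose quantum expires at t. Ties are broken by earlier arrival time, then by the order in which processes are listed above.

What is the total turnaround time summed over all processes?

84

Schedule: | 204 0-5 | 200 5-6 | 202 6-11 | 204 11-12 | 203 12-17 | 201 17-22 | 202 22-25 | 203 25-28 | 201 28-29 |
Completion: 200=6  201=29  202=25  203=28  204=12
Turnaround = completion − arrival: 200=5, 201=22, 202=23, 203=22, 204=12
Total turnaround = 5 + 22 + 23 + 22 + 12 = 84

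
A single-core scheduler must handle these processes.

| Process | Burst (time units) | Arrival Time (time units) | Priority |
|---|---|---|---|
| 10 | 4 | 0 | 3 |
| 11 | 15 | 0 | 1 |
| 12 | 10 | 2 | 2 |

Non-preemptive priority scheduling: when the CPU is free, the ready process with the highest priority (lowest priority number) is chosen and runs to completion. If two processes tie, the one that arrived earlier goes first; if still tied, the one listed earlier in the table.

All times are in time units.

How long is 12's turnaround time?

23

Schedule: | 11 0-15 | 12 15-25 | 10 25-29 |
Completion: 10=29  11=15  12=25
Turnaround (C−A): 10=29  11=15  12=23
Turnaround(12) = completion − arrival = 25 − 2 = 23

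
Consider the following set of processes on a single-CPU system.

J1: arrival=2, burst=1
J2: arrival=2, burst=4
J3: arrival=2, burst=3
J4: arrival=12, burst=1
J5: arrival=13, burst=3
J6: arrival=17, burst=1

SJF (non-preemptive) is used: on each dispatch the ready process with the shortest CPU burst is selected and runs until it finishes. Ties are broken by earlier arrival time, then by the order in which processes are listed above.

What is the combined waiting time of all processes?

Timeline: | idle 0-2 | J1 2-3 | J3 3-6 | J2 6-10 | idle 10-12 | J4 12-13 | J5 13-16 | idle 16-17 | J6 17-18 |
Completion: J1=3  J2=10  J3=6  J4=13  J5=16  J6=18
Turnaround (C−A): J1=1  J2=8  J3=4  J4=1  J5=3  J6=1
Waiting = turnaround − burst: J1=0, J2=4, J3=1, J4=0, J5=0, J6=0
Total waiting = 0 + 4 + 1 + 0 + 0 + 0 = 5

5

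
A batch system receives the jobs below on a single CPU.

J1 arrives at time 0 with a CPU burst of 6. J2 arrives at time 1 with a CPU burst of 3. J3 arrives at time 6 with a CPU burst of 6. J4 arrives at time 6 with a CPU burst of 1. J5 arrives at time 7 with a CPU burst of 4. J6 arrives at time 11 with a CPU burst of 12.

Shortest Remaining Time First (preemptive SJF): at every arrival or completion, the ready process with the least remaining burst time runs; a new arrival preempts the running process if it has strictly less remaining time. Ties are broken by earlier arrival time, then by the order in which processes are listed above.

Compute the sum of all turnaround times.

56

Timeline: | J1 0-1 | J2 1-4 | J1 4-6 | J4 6-7 | J1 7-10 | J5 10-14 | J3 14-20 | J6 20-32 |
Completion: J1=10  J2=4  J3=20  J4=7  J5=14  J6=32
Turnaround (C−A): J1=10  J2=3  J3=14  J4=1  J5=7  J6=21
Turnaround = completion − arrival: J1=10, J2=3, J3=14, J4=1, J5=7, J6=21
Total turnaround = 10 + 3 + 14 + 1 + 7 + 21 = 56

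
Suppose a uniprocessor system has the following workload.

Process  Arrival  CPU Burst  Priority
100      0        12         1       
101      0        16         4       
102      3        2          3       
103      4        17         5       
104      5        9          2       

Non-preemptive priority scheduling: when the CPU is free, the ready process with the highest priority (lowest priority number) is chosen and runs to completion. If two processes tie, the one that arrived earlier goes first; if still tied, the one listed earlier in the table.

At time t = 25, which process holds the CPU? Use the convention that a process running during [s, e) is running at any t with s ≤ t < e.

Gantt: | 100 0-12 | 104 12-21 | 102 21-23 | 101 23-39 | 103 39-56 |
Completion: 100=12  101=39  102=23  103=56  104=21
Turnaround (C−A): 100=12  101=39  102=20  103=52  104=16

101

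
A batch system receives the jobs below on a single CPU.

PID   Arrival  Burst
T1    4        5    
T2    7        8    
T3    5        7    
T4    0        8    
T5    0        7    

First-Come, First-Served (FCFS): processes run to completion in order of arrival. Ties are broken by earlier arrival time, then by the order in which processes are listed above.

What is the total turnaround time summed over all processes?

89

Timeline: | T4 0-8 | T5 8-15 | T1 15-20 | T3 20-27 | T2 27-35 |
Completion: T1=20  T2=35  T3=27  T4=8  T5=15
Turnaround = completion − arrival: T1=16, T2=28, T3=22, T4=8, T5=15
Total turnaround = 16 + 28 + 22 + 8 + 15 = 89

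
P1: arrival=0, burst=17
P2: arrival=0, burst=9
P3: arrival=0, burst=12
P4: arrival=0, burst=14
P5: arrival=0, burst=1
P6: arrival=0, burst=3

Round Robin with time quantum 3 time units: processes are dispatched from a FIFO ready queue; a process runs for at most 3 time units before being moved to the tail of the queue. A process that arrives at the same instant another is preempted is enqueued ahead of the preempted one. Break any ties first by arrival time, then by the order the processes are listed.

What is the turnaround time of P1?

56

Schedule: | P1 0-3 | P2 3-6 | P3 6-9 | P4 9-12 | P5 12-13 | P6 13-16 | P1 16-19 | P2 19-22 | P3 22-25 | P4 25-28 | P1 28-31 | P2 31-34 | P3 34-37 | P4 37-40 | P1 40-43 | P3 43-46 | P4 46-49 | P1 49-52 | P4 52-54 | P1 54-56 |
Completion: P1=56  P2=34  P3=46  P4=54  P5=13  P6=16
Turnaround(P1) = completion − arrival = 56 − 0 = 56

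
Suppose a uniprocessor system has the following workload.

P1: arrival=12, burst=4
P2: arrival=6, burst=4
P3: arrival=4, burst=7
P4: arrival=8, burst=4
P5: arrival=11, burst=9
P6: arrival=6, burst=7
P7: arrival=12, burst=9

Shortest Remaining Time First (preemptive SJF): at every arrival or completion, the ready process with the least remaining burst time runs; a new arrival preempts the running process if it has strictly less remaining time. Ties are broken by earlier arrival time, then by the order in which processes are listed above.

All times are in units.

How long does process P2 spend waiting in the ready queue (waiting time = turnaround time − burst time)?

Timeline: | idle 0-4 | P3 4-6 | P2 6-10 | P4 10-14 | P1 14-18 | P3 18-23 | P6 23-30 | P5 30-39 | P7 39-48 |
Completion: P1=18  P2=10  P3=23  P4=14  P5=39  P6=30  P7=48
Waiting(P2) = turnaround − burst = 4 − 4 = 0

0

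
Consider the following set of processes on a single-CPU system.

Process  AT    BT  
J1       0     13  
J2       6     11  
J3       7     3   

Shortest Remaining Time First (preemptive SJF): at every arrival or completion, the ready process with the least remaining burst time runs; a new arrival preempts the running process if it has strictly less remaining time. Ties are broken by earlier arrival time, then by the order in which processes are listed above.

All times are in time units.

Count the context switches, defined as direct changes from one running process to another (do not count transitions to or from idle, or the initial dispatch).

Timeline: | J1 0-7 | J3 7-10 | J1 10-16 | J2 16-27 |
Completion: J1=16  J2=27  J3=10

3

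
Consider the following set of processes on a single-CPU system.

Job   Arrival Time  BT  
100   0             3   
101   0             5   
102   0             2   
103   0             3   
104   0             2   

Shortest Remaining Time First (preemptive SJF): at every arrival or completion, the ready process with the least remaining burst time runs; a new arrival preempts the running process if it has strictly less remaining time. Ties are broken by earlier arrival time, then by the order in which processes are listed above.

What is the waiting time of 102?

Schedule: | 102 0-2 | 104 2-4 | 100 4-7 | 103 7-10 | 101 10-15 |
Completion: 100=7  101=15  102=2  103=10  104=4
Turnaround (C−A): 100=7  101=15  102=2  103=10  104=4
Waiting(102) = turnaround − burst = 2 − 2 = 0

0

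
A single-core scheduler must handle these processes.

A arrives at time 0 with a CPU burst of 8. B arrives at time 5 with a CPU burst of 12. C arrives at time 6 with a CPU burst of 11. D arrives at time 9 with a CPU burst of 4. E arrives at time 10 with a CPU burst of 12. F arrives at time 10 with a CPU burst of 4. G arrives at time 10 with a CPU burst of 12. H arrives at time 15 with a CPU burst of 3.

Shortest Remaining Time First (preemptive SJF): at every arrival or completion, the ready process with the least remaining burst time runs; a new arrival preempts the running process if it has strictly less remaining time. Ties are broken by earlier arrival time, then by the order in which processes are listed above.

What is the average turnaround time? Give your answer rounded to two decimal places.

Gantt: | A 0-8 | C 8-9 | D 9-13 | F 13-17 | H 17-20 | C 20-30 | B 30-42 | E 42-54 | G 54-66 |
Completion: A=8  B=42  C=30  D=13  E=54  F=17  G=66  H=20
Turnaround (C−A): A=8  B=37  C=24  D=4  E=44  F=7  G=56  H=5
Turnaround times: A=8, B=37, C=24, D=4, E=44, F=7, G=56, H=5
Average turnaround = (8+37+24+4+44+7+56+5) / 8 = 185/8 = 23.13

23.13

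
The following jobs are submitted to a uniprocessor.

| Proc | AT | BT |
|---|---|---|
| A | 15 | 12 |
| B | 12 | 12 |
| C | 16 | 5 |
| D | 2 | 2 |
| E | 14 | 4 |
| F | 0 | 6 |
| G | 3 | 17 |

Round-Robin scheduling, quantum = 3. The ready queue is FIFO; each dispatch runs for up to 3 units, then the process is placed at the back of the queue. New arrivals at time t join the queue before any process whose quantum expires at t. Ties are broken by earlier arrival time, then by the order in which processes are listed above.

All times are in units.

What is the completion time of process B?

Schedule: | F 0-3 | D 3-5 | G 5-8 | F 8-11 | G 11-14 | B 14-17 | E 17-20 | G 20-23 | A 23-26 | C 26-29 | B 29-32 | E 32-33 | G 33-36 | A 36-39 | C 39-41 | B 41-44 | G 44-47 | A 47-50 | B 50-53 | G 53-55 | A 55-58 |
Completion: A=58  B=53  C=41  D=5  E=33  F=11  G=55
Turnaround (C−A): A=43  B=41  C=25  D=3  E=19  F=11  G=52

53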